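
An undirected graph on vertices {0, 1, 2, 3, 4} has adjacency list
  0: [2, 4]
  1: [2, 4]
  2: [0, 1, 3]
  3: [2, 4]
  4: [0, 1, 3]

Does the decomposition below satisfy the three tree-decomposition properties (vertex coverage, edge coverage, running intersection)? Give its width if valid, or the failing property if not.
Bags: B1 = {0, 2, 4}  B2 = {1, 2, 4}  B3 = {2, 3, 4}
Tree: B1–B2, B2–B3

Yes; width 2.

Vertex coverage: the bags together contain {0, 1, 2, 3, 4}, the full vertex set. Edge coverage: each edge of G has both endpoints in at least one bag. Running intersection: for every vertex, the bags containing it form a connected subtree. All three properties hold, so this is a valid tree decomposition of width max|bag| − 1 = 2, and hence tw(G) ≤ 2.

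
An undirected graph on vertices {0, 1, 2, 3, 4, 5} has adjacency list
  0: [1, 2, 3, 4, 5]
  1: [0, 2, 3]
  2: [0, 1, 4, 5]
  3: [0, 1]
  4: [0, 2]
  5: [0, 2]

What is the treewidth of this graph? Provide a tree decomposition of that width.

Treewidth 2.
Bags: B1 = {0, 1, 2}  B2 = {0, 1, 3}  B3 = {0, 2, 4}  B4 = {0, 2, 5}
Tree: B1–B2, B1–B3, B3–B4

The largest bag has 3 vertices, giving width 2; this decomposition certifies tw(G) ≤ 2. On the other hand G contains the 3-clique {0, 1, 2}. A clique must lie in a single bag of any decomposition, so no decomposition can have width below 2. Hence tw(G) = 2 exactly.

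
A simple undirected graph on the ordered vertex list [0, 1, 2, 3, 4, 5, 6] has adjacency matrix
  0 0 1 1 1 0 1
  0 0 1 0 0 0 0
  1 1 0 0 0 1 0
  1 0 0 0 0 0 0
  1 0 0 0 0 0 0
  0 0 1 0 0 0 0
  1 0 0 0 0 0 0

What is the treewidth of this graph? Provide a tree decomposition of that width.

Every bag has size at most 2, so the width is 2 − 1 = 1 and tw(G) ≤ 1. G has an edge, so its treewidth is at least 1. Combining the bounds, tw(G) = 1.

Treewidth 1.
Bags: B1 = {0, 4}  B2 = {0, 2}  B3 = {0, 3}  B4 = {2, 5}  B5 = {1, 2}  B6 = {0, 6}
Tree: B1–B2, B1–B3, B2–B4, B4–B5, B3–B6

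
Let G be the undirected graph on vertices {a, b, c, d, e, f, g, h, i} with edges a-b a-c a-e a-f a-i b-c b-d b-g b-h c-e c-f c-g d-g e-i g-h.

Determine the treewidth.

A width-2 tree decomposition is:
Bags: B1 = {a, b, c}  B2 = {a, c, f}  B3 = {a, c, e}  B4 = {b, c, g}  B5 = {b, g, h}  B6 = {a, e, i}  B7 = {b, d, g}
Tree: B1–B2, B1–B3, B1–B4, B4–B5, B3–B6, B5–B7
Every bag has size at most 3, so the width is 3 − 1 = 2 and tw(G) ≤ 2. On the other hand G contains the 3-clique {a, c, e}. A clique must lie in a single bag of any decomposition, so no decomposition can have width below 2. Therefore the treewidth is 2.

2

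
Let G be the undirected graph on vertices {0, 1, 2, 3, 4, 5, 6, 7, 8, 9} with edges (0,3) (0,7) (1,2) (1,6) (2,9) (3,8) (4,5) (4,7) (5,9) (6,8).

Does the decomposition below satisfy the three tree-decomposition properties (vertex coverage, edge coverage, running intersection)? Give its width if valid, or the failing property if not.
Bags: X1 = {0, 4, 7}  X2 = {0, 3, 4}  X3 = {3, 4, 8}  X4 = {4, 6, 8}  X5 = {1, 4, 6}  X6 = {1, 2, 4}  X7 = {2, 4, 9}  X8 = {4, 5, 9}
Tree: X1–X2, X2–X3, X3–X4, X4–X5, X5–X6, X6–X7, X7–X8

Yes; width 2.

Every vertex of G appears in some bag (union = {0, 1, 2, 3, 4, 5, 6, 7, 8, 9}); every edge is covered by a bag; and for each vertex v the set of bags containing v is connected in the bag tree. The decomposition is therefore valid. The largest bag has 3 vertices, so the width is 2.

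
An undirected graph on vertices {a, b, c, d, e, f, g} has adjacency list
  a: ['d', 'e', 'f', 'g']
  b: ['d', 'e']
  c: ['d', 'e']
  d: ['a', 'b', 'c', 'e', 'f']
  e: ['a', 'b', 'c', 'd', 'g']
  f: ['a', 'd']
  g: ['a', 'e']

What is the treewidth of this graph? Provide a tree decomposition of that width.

Treewidth 2.
One such decomposition:
Bags: B1 = {b, d, e}  B2 = {c, d, e}  B3 = {a, d, e}  B4 = {a, e, g}  B5 = {a, d, f}
Tree: B1–B2, B2–B3, B3–B4, B3–B5

Every bag has size at most 3, so the width is 3 − 1 = 2 and tw(G) ≤ 2. On the other hand G contains the 3-clique {c, d, e}. A clique must lie in a single bag of any decomposition, so no decomposition can have width below 2. The upper and lower bounds meet at 2, so that is the treewidth.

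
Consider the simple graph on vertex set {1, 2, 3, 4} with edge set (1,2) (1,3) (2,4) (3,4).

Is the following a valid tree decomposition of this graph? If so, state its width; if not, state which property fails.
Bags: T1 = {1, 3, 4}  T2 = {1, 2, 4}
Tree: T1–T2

Yes; width 2.

Vertex coverage: the bags together contain {1, 2, 3, 4}, the full vertex set. Edge coverage: each edge of G has both endpoints in at least one bag. Running intersection: for every vertex, the bags containing it form a connected subtree. All three properties hold, so this is a valid tree decomposition of width max|bag| − 1 = 2, and hence tw(G) ≤ 2.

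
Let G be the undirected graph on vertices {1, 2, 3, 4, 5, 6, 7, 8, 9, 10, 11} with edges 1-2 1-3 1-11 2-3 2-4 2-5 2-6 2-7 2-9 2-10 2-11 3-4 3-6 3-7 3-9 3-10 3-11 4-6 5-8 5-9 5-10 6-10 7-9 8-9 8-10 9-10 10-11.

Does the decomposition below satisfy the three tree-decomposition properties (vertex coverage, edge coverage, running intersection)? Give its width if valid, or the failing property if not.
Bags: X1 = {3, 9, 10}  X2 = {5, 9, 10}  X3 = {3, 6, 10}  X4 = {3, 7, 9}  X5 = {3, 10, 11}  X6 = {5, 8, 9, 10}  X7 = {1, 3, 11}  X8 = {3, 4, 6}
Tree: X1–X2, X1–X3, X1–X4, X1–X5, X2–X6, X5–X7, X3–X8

A tree decomposition must satisfy three properties: every vertex lies in some bag; for every edge, both endpoints lie together in some bag; and for every vertex, the bags containing it form a connected subtree. Here vertex 2 appears in no bag, so the decomposition is invalid.

No — vertex 2 appears in no bag.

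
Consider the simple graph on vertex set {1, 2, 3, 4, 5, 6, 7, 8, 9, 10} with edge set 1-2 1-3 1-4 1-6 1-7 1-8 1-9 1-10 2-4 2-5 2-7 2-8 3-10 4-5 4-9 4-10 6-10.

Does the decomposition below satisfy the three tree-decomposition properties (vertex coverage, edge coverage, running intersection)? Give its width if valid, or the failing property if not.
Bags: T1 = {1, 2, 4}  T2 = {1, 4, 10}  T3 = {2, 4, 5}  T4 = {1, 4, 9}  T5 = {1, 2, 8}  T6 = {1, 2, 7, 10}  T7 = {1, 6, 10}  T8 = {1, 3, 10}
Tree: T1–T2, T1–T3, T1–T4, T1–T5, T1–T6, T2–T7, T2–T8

A tree decomposition must satisfy three properties: every vertex lies in some bag; for every edge, both endpoints lie together in some bag; and for every vertex, the bags containing it form a connected subtree. Here bags containing vertex 10 are not connected in the tree, so the decomposition is invalid.

No — bags containing vertex 10 are not connected in the tree.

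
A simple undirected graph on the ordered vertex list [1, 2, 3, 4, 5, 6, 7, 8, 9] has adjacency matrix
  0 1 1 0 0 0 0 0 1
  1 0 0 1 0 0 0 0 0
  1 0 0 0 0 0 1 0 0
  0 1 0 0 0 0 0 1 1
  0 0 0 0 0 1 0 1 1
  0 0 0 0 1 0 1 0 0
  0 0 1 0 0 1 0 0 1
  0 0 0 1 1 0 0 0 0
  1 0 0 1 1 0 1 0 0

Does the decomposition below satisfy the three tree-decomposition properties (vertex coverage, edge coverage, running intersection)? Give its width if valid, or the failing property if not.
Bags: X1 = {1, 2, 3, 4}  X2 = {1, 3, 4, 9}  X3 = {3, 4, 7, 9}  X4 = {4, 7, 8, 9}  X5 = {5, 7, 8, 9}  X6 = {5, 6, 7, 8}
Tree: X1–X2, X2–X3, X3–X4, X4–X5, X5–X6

Every vertex of G appears in some bag (union = {1, 2, 3, 4, 5, 6, 7, 8, 9}); every edge is covered by a bag; and for each vertex v the set of bags containing v is connected in the bag tree. The decomposition is therefore valid. The largest bag has 4 vertices, so the width is 3.

Yes; width 3.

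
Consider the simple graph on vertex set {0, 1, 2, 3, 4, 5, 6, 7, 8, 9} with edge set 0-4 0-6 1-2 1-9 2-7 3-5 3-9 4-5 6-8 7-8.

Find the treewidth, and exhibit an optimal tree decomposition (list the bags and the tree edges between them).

Treewidth 2.
One such decomposition:
Bags: B1 = {0, 4, 5}  B2 = {0, 5, 6}  B3 = {5, 6, 8}  B4 = {5, 7, 8}  B5 = {2, 5, 7}  B6 = {1, 2, 5}  B7 = {1, 5, 9}  B8 = {3, 5, 9}
Tree: B1–B2, B2–B3, B3–B4, B4–B5, B5–B6, B6–B7, B7–B8

The largest bag has 3 vertices, giving width 2; this decomposition certifies tw(G) ≤ 2. For the lower bound, G contains the cycle 5–4–0–6–8–7–2–1–9–3–5, so G is not a forest; only forests have treewidth ≤ 1, hence tw(G) ≥ 2. The upper and lower bounds meet at 2, so that is the treewidth.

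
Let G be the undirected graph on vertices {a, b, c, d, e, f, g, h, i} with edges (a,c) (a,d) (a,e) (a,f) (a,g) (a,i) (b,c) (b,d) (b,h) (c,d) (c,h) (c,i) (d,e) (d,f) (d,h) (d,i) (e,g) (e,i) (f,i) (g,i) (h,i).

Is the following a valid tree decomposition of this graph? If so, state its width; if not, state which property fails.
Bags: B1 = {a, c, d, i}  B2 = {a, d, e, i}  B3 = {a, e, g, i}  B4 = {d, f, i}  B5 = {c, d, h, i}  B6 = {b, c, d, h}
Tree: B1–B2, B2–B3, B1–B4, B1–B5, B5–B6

A tree decomposition must satisfy three properties: every vertex lies in some bag; for every edge, both endpoints lie together in some bag; and for every vertex, the bags containing it form a connected subtree. Here edge (a,f) lies in no bag, so the decomposition is invalid.

No — edge (a,f) lies in no bag.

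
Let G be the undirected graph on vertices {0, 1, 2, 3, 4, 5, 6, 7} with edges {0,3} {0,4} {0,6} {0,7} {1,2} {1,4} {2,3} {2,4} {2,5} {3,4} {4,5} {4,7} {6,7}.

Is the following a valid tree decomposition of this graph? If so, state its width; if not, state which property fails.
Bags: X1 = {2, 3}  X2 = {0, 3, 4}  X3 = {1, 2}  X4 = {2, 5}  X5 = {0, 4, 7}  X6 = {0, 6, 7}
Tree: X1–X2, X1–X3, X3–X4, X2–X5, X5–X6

A tree decomposition must satisfy three properties: every vertex lies in some bag; for every edge, both endpoints lie together in some bag; and for every vertex, the bags containing it form a connected subtree. Here edge (4,2) lies in no bag, so the decomposition is invalid.

No — edge (4,2) lies in no bag.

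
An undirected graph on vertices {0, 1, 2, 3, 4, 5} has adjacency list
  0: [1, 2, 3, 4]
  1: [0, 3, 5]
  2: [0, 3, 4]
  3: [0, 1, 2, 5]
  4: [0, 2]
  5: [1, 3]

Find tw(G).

2

A width-2 tree decomposition is:
Bags: B1 = {1, 3, 5}  B2 = {0, 1, 3}  B3 = {0, 2, 3}  B4 = {0, 2, 4}
Tree: B1–B2, B2–B3, B3–B4
Every bag has size at most 3, so the width is 3 − 1 = 2 and tw(G) ≤ 2. For the lower bound, the 3 vertices {0, 1, 3} are pairwise adjacent, and any tree decomposition puts a clique entirely inside one bag — forcing width ≥ 2. The upper and lower bounds meet at 2, so that is the treewidth.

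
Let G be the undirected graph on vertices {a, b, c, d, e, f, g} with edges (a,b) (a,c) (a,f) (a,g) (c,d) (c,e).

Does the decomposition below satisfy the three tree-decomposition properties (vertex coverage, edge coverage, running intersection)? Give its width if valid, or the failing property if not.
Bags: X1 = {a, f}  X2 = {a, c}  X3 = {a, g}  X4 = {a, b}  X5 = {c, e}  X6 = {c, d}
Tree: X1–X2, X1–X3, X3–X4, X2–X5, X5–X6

Every vertex of G appears in some bag (union = {a, b, c, d, e, f, g}); every edge is covered by a bag; and for each vertex v the set of bags containing v is connected in the bag tree. The decomposition is therefore valid. The largest bag has 2 vertices, so the width is 1.

Yes; width 1.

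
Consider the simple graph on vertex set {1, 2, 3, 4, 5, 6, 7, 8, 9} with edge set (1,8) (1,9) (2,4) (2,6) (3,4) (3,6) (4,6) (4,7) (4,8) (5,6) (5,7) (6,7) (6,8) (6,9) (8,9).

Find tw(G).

A width-2 tree decomposition is:
Bags: B1 = {4, 6, 8}  B2 = {6, 8, 9}  B3 = {4, 6, 7}  B4 = {3, 4, 6}  B5 = {2, 4, 6}  B6 = {1, 8, 9}  B7 = {5, 6, 7}
Tree: B1–B2, B1–B3, B3–B4, B4–B5, B2–B6, B3–B7
Each bag holds 3 vertices, so the decomposition has width 2, which upper-bounds the treewidth. For the lower bound, the 3 vertices {1, 8, 9} are pairwise adjacent, and any tree decomposition puts a clique entirely inside one bag — forcing width ≥ 2. Therefore the treewidth is 2.

2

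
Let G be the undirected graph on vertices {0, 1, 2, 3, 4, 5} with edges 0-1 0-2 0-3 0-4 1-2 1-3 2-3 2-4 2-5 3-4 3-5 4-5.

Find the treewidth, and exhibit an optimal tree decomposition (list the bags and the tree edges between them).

The largest bag has 4 vertices, giving width 3; this decomposition certifies tw(G) ≤ 3. Conversely, {0, 1, 2, 3} is a clique of size 4, and the vertices of any clique must share a bag in every tree decomposition; so some bag has ≥ 4 vertices and tw(G) ≥ 3. Combining the bounds, tw(G) = 3.

Treewidth 3.
One optimal decomposition is:
Bags: B1 = {0, 2, 3, 4}  B2 = {0, 1, 2, 3}  B3 = {2, 3, 4, 5}
Tree: B1–B2, B1–B3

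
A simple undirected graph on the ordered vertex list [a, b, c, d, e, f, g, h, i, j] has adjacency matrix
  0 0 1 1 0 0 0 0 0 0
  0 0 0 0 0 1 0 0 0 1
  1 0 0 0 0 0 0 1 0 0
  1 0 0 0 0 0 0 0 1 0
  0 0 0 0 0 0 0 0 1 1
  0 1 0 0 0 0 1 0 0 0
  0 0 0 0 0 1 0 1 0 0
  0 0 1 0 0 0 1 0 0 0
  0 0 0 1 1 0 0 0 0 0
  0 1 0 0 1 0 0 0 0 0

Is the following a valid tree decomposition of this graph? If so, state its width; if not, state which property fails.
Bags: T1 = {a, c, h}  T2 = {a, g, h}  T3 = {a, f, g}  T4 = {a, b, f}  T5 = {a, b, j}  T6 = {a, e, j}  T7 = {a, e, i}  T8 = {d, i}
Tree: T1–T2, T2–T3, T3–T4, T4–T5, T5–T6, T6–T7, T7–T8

No — edge (a,d) lies in no bag.

A tree decomposition must satisfy three properties: every vertex lies in some bag; for every edge, both endpoints lie together in some bag; and for every vertex, the bags containing it form a connected subtree. Here edge (a,d) lies in no bag, so the decomposition is invalid.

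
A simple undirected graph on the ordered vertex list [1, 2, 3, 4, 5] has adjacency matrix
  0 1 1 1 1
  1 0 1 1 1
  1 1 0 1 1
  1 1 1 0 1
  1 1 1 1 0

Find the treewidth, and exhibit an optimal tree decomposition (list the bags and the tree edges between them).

Treewidth 4.
One such decomposition:
Bags: B1 = {1, 2, 3, 4, 5}
Tree: (single bag)

A single bag containing all 5 vertices is trivially a valid decomposition of width 4. For the lower bound, the 5 vertices {1, 2, 3, 4, 5} are pairwise adjacent, and any tree decomposition puts a clique entirely inside one bag — forcing width ≥ 4. Combining the bounds, tw(G) = 4.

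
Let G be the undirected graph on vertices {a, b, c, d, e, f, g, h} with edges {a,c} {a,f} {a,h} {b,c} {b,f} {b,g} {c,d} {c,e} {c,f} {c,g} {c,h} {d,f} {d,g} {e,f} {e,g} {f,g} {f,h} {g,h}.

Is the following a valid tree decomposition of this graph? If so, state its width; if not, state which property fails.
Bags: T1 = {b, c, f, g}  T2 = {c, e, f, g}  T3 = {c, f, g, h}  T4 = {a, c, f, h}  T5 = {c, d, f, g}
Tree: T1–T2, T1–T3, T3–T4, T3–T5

Yes; width 3.

Every vertex of G appears in some bag (union = {a, b, c, d, e, f, g, h}); every edge is covered by a bag; and for each vertex v the set of bags containing v is connected in the bag tree. The decomposition is therefore valid. The largest bag has 4 vertices, so the width is 3.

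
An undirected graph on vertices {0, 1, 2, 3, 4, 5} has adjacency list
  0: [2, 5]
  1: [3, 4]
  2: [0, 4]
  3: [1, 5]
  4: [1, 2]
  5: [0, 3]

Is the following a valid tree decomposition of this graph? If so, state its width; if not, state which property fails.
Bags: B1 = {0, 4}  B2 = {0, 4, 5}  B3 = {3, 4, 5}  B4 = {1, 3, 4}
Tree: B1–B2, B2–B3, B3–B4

A tree decomposition must satisfy three properties: every vertex lies in some bag; for every edge, both endpoints lie together in some bag; and for every vertex, the bags containing it form a connected subtree. Here vertex 2 appears in no bag, so the decomposition is invalid.

No — vertex 2 appears in no bag.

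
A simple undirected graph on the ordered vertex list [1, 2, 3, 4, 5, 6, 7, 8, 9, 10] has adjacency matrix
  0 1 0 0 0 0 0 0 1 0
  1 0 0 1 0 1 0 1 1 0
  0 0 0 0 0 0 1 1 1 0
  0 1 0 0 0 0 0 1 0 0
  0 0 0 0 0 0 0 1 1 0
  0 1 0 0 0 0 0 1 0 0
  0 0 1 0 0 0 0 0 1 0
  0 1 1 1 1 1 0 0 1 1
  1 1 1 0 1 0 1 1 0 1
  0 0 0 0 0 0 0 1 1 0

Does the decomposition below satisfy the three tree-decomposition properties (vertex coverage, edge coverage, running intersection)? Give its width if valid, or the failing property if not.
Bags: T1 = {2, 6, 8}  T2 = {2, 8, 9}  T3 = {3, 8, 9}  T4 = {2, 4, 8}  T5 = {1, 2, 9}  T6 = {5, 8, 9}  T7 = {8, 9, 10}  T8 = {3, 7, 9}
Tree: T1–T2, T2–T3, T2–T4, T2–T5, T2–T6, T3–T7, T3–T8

Yes; width 2.

Vertex coverage: the bags together contain {1, 2, 3, 4, 5, 6, 7, 8, 9, 10}, the full vertex set. Edge coverage: each edge of G has both endpoints in at least one bag. Running intersection: for every vertex, the bags containing it form a connected subtree. All three properties hold, so this is a valid tree decomposition of width max|bag| − 1 = 2, and hence tw(G) ≤ 2.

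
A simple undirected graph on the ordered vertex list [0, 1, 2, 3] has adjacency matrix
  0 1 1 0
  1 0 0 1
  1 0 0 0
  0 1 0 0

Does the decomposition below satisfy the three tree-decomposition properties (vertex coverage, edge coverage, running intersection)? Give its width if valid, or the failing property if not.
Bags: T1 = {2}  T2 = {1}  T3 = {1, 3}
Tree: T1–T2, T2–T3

No — vertex 0 appears in no bag.

A tree decomposition must satisfy three properties: every vertex lies in some bag; for every edge, both endpoints lie together in some bag; and for every vertex, the bags containing it form a connected subtree. Here vertex 0 appears in no bag, so the decomposition is invalid.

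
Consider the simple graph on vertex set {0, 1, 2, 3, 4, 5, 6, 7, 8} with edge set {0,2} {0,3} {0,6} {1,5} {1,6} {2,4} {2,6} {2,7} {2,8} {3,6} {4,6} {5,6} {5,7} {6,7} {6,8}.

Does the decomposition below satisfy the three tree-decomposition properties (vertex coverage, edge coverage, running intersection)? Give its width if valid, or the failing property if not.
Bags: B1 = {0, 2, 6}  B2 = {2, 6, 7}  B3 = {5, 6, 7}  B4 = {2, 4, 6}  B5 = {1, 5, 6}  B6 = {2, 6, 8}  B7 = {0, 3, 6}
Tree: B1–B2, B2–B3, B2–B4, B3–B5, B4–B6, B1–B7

Yes; width 2.

Every vertex of G appears in some bag (union = {0, 1, 2, 3, 4, 5, 6, 7, 8}); every edge is covered by a bag; and for each vertex v the set of bags containing v is connected in the bag tree. The decomposition is therefore valid. The largest bag has 3 vertices, so the width is 2.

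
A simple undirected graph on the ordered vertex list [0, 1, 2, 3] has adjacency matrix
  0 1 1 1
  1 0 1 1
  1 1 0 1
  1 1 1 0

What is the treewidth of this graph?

3

A width-3 tree decomposition is:
Bags: B1 = {0, 1, 2, 3}
Tree: (single bag)
A single bag containing all 4 vertices is trivially a valid decomposition of width 3. For the lower bound, the 4 vertices {0, 1, 2, 3} are pairwise adjacent, and any tree decomposition puts a clique entirely inside one bag — forcing width ≥ 3. Therefore the treewidth is 3.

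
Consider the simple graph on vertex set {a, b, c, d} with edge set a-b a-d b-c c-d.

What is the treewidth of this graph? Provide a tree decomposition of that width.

Treewidth 2.
One such decomposition:
Bags: B1 = {b, c, d}  B2 = {a, b, d}
Tree: B1–B2

The largest bag has 3 vertices, giving width 2; this decomposition certifies tw(G) ≤ 2. For the lower bound, G contains the cycle b–c–d–a–b, so G is not a forest; only forests have treewidth ≤ 1, hence tw(G) ≥ 2. Hence tw(G) = 2 exactly.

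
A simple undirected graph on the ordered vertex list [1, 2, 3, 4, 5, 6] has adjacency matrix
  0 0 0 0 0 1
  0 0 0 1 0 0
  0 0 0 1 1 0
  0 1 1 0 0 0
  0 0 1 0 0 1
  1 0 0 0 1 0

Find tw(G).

A width-1 tree decomposition is:
Bags: B1 = {2, 4}  B2 = {3, 4}  B3 = {3, 5}  B4 = {5, 6}  B5 = {1, 6}
Tree: B1–B2, B2–B3, B3–B4, B4–B5
The largest bag has 2 vertices, giving width 1; this decomposition certifies tw(G) ≤ 1. Any graph with an edge has treewidth ≥ 1, and G has the edge 2–4. Hence tw(G) = 1 exactly.

1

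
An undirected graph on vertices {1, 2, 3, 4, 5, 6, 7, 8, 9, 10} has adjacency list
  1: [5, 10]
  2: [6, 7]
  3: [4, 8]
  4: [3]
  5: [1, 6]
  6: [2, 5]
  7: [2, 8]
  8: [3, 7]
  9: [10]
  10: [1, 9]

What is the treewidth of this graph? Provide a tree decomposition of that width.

The largest bag has 2 vertices, giving width 1; this decomposition certifies tw(G) ≤ 1. G has an edge, so its treewidth is at least 1. Hence tw(G) = 1 exactly.

Treewidth 1.
One such decomposition:
Bags: B1 = {3, 4}  B2 = {3, 8}  B3 = {7, 8}  B4 = {2, 7}  B5 = {2, 6}  B6 = {5, 6}  B7 = {1, 5}  B8 = {1, 10}  B9 = {9, 10}
Tree: B1–B2, B2–B3, B3–B4, B4–B5, B5–B6, B6–B7, B7–B8, B8–B9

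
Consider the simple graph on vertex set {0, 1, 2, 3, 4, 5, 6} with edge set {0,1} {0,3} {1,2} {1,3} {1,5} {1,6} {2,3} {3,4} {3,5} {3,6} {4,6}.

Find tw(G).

A width-2 tree decomposition is:
Bags: B1 = {0, 1, 3}  B2 = {1, 2, 3}  B3 = {1, 3, 5}  B4 = {1, 3, 6}  B5 = {3, 4, 6}
Tree: B1–B2, B1–B3, B2–B4, B4–B5
Every bag has size at most 3, so the width is 3 − 1 = 2 and tw(G) ≤ 2. Conversely, {0, 1, 3} is a clique of size 3, and the vertices of any clique must share a bag in every tree decomposition; so some bag has ≥ 3 vertices and tw(G) ≥ 2. Hence tw(G) = 2 exactly.

2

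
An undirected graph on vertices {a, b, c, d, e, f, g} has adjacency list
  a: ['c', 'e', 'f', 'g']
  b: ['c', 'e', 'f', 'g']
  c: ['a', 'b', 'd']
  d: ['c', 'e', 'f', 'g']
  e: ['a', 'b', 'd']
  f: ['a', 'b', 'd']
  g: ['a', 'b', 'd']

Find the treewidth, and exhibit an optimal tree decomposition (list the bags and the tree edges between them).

Every bag has size at most 4, so the width is 4 − 1 = 3 and tw(G) ≤ 3. For the lower bound: the 4 vertex sets {a,f}, {d,e}, {b}, {g} are disjoint, each induces a connected subgraph, and every pair is joined by at least one edge of G. Contracting each set to a single vertex therefore yields K_{4} as a minor, and since treewidth is minor-monotone, tw(G) ≥ tw(K_{4}) = 3. Hence tw(G) = 3 exactly.

Treewidth 3.
Bags: B1 = {a, b, d, f}  B2 = {a, b, d, e}  B3 = {a, b, d, g}  B4 = {a, b, c, d}
Tree: B1–B2, B2–B3, B3–B4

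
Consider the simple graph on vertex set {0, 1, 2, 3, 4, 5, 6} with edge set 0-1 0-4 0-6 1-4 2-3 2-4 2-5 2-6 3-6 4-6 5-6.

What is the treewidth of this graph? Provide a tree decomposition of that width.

Treewidth 2.
Bags: B1 = {2, 5, 6}  B2 = {2, 3, 6}  B3 = {2, 4, 6}  B4 = {0, 4, 6}  B5 = {0, 1, 4}
Tree: B1–B2, B2–B3, B3–B4, B4–B5

Every bag has size at most 3, so the width is 3 − 1 = 2 and tw(G) ≤ 2. On the other hand G contains the 3-clique {0, 1, 4}. A clique must lie in a single bag of any decomposition, so no decomposition can have width below 2. Hence tw(G) = 2 exactly.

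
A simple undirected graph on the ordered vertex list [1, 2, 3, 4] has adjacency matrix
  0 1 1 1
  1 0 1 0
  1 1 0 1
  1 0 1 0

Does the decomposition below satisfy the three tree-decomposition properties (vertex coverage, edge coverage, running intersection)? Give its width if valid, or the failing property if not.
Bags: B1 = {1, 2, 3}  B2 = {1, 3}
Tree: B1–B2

No — vertex 4 appears in no bag.

A tree decomposition must satisfy three properties: every vertex lies in some bag; for every edge, both endpoints lie together in some bag; and for every vertex, the bags containing it form a connected subtree. Here vertex 4 appears in no bag, so the decomposition is invalid.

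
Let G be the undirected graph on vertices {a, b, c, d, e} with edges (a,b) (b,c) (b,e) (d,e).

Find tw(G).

A width-1 tree decomposition is:
Bags: B1 = {b, c}  B2 = {b, e}  B3 = {d, e}  B4 = {a, b}
Tree: B1–B2, B2–B3, B2–B4
Every bag has size at most 2, so the width is 2 − 1 = 1 and tw(G) ≤ 1. G has an edge, so its treewidth is at least 1. Hence tw(G) = 1 exactly.

1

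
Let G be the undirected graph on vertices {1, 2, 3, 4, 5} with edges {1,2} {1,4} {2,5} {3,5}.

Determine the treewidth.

1

A width-1 tree decomposition is:
Bags: B1 = {1, 4}  B2 = {1, 2}  B3 = {2, 5}  B4 = {3, 5}
Tree: B1–B2, B2–B3, B3–B4
The largest bag has 2 vertices, giving width 1; this decomposition certifies tw(G) ≤ 1. Since G has at least one edge (e.g. 4–1), it is not an edgeless graph, so tw(G) ≥ 1. Combining the bounds, tw(G) = 1.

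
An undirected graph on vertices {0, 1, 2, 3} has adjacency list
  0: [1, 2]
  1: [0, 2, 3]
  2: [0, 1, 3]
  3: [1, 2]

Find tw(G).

A width-2 tree decomposition is:
Bags: B1 = {0, 1, 2}  B2 = {1, 2, 3}
Tree: B1–B2
The largest bag has 3 vertices, giving width 2; this decomposition certifies tw(G) ≤ 2. On the other hand G contains the 3-clique {0, 1, 2}. A clique must lie in a single bag of any decomposition, so no decomposition can have width below 2. Combining the bounds, tw(G) = 2.

2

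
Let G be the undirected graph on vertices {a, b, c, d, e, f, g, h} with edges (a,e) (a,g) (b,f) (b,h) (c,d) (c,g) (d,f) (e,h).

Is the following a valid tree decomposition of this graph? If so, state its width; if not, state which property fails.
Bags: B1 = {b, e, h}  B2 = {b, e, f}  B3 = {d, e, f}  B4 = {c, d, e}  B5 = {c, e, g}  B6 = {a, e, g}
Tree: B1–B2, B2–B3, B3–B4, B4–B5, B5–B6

Yes; width 2.

Every vertex of G appears in some bag (union = {a, b, c, d, e, f, g, h}); every edge is covered by a bag; and for each vertex v the set of bags containing v is connected in the bag tree. The decomposition is therefore valid. The largest bag has 3 vertices, so the width is 2.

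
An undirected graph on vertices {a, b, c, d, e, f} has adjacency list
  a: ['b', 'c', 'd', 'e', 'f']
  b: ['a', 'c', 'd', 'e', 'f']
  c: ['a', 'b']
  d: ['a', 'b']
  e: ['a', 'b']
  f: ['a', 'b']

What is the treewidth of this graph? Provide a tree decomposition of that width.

Treewidth 2.
One optimal decomposition is:
Bags: B1 = {a, b, f}  B2 = {a, b, d}  B3 = {a, b, c}  B4 = {a, b, e}
Tree: B1–B2, B1–B3, B2–B4

The largest bag has 3 vertices, giving width 2; this decomposition certifies tw(G) ≤ 2. Conversely, {a, b, d} is a clique of size 3, and the vertices of any clique must share a bag in every tree decomposition; so some bag has ≥ 3 vertices and tw(G) ≥ 2. Therefore the treewidth is 2.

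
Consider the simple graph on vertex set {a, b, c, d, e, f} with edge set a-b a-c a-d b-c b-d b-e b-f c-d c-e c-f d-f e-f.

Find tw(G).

3

A width-3 tree decomposition is:
Bags: B1 = {b, c, d, f}  B2 = {a, b, c, d}  B3 = {b, c, e, f}
Tree: B1–B2, B1–B3
Each bag holds 4 vertices, so the decomposition has width 3, which upper-bounds the treewidth. On the other hand G contains the 4-clique {b, c, d, f}. A clique must lie in a single bag of any decomposition, so no decomposition can have width below 3. Hence tw(G) = 3 exactly.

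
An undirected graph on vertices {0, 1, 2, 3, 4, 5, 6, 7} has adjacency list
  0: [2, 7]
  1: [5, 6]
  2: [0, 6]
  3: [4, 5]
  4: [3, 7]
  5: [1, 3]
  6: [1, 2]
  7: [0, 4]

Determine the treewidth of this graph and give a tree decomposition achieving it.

The largest bag has 3 vertices, giving width 2; this decomposition certifies tw(G) ≤ 2. Since 2–0–7–4–3–5–1–6–2 is a cycle in G, G is not acyclic. Forests are exactly the graphs of treewidth ≤ 1, so tw(G) ≥ 2. Therefore the treewidth is 2.

Treewidth 2.
Bags: B1 = {0, 2, 7}  B2 = {2, 4, 7}  B3 = {2, 3, 4}  B4 = {2, 3, 5}  B5 = {1, 2, 5}  B6 = {1, 2, 6}
Tree: B1–B2, B2–B3, B3–B4, B4–B5, B5–B6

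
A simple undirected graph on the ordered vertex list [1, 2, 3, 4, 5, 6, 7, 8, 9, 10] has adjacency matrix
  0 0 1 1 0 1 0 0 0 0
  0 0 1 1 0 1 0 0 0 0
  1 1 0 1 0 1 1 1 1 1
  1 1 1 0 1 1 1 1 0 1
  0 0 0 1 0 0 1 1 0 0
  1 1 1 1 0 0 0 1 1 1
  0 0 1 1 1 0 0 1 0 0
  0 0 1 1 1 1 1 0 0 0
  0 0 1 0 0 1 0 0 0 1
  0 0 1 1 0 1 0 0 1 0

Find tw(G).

3

A width-3 tree decomposition is:
Bags: B1 = {2, 3, 4, 6}  B2 = {3, 4, 6, 8}  B3 = {3, 4, 6, 10}  B4 = {3, 4, 7, 8}  B5 = {1, 3, 4, 6}  B6 = {3, 6, 9, 10}  B7 = {4, 5, 7, 8}
Tree: B1–B2, B1–B3, B2–B4, B1–B5, B3–B6, B4–B7
Every bag has size at most 4, so the width is 4 − 1 = 3 and tw(G) ≤ 3. On the other hand G contains the 4-clique {3, 6, 9, 10}. A clique must lie in a single bag of any decomposition, so no decomposition can have width below 3. Therefore the treewidth is 3.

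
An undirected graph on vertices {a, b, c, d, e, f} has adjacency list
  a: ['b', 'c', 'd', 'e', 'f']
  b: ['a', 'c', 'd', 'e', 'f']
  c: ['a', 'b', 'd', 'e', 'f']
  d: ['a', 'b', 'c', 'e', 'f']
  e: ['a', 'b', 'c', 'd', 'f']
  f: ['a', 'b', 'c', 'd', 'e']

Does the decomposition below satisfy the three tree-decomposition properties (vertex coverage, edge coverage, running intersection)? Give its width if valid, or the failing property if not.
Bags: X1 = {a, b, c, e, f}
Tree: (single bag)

No — vertex d appears in no bag.

A tree decomposition must satisfy three properties: every vertex lies in some bag; for every edge, both endpoints lie together in some bag; and for every vertex, the bags containing it form a connected subtree. Here vertex d appears in no bag, so the decomposition is invalid.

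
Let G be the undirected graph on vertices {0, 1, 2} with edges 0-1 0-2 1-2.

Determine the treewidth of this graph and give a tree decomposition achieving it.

Treewidth 2.
Bags: B1 = {0, 1, 2}
Tree: (single bag)

A single bag containing all 3 vertices is trivially a valid decomposition of width 2. On the other hand G contains the 3-clique {0, 1, 2}. A clique must lie in a single bag of any decomposition, so no decomposition can have width below 2. The upper and lower bounds meet at 2, so that is the treewidth.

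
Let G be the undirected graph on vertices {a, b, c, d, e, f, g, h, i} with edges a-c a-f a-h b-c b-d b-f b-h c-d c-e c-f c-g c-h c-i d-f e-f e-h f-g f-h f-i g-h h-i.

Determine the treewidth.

3

A width-3 tree decomposition is:
Bags: B1 = {b, c, f, h}  B2 = {a, c, f, h}  B3 = {c, e, f, h}  B4 = {c, f, h, i}  B5 = {b, c, d, f}  B6 = {c, f, g, h}
Tree: B1–B2, B2–B3, B1–B4, B1–B5, B4–B6
The largest bag has 4 vertices, giving width 3; this decomposition certifies tw(G) ≤ 3. For the lower bound, the 4 vertices {b, c, d, f} are pairwise adjacent, and any tree decomposition puts a clique entirely inside one bag — forcing width ≥ 3. The upper and lower bounds meet at 3, so that is the treewidth.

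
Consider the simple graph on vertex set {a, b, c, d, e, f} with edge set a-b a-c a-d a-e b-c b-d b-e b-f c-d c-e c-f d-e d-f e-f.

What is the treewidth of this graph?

A width-4 tree decomposition is:
Bags: B1 = {a, b, c, d, e}  B2 = {b, c, d, e, f}
Tree: B1–B2
Every bag has size at most 5, so the width is 5 − 1 = 4 and tw(G) ≤ 4. On the other hand G contains the 5-clique {b, c, d, e, f}. A clique must lie in a single bag of any decomposition, so no decomposition can have width below 4. Hence tw(G) = 4 exactly.

4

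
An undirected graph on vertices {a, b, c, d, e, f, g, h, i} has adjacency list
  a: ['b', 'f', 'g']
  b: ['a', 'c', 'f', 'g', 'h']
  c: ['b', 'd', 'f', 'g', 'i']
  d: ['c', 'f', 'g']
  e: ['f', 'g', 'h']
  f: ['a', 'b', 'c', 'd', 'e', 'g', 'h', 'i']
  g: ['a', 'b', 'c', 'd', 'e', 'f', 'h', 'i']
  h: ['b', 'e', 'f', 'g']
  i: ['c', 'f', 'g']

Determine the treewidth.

3

A width-3 tree decomposition is:
Bags: B1 = {b, c, f, g}  B2 = {b, f, g, h}  B3 = {c, f, g, i}  B4 = {e, f, g, h}  B5 = {a, b, f, g}  B6 = {c, d, f, g}
Tree: B1–B2, B1–B3, B2–B4, B1–B5, B3–B6
Every bag has size at most 4, so the width is 4 − 1 = 3 and tw(G) ≤ 3. On the other hand G contains the 4-clique {c, d, f, g}. A clique must lie in a single bag of any decomposition, so no decomposition can have width below 3. Hence tw(G) = 3 exactly.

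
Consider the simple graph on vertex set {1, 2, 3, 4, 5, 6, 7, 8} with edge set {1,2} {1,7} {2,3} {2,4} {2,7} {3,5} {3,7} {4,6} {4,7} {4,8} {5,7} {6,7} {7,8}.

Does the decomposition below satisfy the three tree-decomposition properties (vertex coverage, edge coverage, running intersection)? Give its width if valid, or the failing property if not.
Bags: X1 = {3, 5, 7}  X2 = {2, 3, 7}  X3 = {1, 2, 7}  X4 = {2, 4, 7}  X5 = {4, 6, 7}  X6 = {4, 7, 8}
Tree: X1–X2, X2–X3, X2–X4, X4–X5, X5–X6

Vertex coverage: the bags together contain {1, 2, 3, 4, 5, 6, 7, 8}, the full vertex set. Edge coverage: each edge of G has both endpoints in at least one bag. Running intersection: for every vertex, the bags containing it form a connected subtree. All three properties hold, so this is a valid tree decomposition of width max|bag| − 1 = 2, and hence tw(G) ≤ 2.

Yes; width 2.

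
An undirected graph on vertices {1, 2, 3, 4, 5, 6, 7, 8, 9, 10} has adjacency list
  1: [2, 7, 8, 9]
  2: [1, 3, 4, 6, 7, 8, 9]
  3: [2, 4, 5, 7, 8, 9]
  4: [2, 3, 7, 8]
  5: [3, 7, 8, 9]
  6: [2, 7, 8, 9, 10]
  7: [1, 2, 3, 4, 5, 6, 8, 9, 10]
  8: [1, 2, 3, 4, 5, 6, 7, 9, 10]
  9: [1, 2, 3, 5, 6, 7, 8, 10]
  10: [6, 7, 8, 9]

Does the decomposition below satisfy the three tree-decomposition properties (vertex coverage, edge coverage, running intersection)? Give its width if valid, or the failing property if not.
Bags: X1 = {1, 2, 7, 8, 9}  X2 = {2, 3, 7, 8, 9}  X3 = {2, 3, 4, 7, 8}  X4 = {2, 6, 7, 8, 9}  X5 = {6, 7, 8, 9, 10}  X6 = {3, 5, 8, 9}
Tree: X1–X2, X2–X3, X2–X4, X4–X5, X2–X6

A tree decomposition must satisfy three properties: every vertex lies in some bag; for every edge, both endpoints lie together in some bag; and for every vertex, the bags containing it form a connected subtree. Here edge (7,5) lies in no bag, so the decomposition is invalid.

No — edge (7,5) lies in no bag.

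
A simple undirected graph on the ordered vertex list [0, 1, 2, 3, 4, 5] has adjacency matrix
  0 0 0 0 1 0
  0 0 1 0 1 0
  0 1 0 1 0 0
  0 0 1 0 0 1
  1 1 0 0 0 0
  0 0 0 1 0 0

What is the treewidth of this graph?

A width-1 tree decomposition is:
Bags: B1 = {3, 5}  B2 = {2, 3}  B3 = {1, 2}  B4 = {1, 4}  B5 = {0, 4}
Tree: B1–B2, B2–B3, B3–B4, B4–B5
Each bag holds 2 vertices, so the decomposition has width 1, which upper-bounds the treewidth. Any graph with an edge has treewidth ≥ 1, and G has the edge 5–3. Combining the bounds, tw(G) = 1.

1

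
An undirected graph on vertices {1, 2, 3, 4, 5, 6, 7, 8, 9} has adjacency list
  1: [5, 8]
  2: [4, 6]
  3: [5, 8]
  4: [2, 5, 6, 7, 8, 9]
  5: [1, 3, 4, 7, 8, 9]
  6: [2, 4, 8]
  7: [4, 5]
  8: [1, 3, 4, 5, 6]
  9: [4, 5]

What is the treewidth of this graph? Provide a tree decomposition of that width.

Every bag has size at most 3, so the width is 3 − 1 = 2 and tw(G) ≤ 2. For the lower bound, the 3 vertices {1, 5, 8} are pairwise adjacent, and any tree decomposition puts a clique entirely inside one bag — forcing width ≥ 2. The upper and lower bounds meet at 2, so that is the treewidth.

Treewidth 2.
Bags: B1 = {4, 5, 8}  B2 = {4, 6, 8}  B3 = {4, 5, 9}  B4 = {2, 4, 6}  B5 = {4, 5, 7}  B6 = {3, 5, 8}  B7 = {1, 5, 8}
Tree: B1–B2, B1–B3, B2–B4, B1–B5, B1–B6, B1–B7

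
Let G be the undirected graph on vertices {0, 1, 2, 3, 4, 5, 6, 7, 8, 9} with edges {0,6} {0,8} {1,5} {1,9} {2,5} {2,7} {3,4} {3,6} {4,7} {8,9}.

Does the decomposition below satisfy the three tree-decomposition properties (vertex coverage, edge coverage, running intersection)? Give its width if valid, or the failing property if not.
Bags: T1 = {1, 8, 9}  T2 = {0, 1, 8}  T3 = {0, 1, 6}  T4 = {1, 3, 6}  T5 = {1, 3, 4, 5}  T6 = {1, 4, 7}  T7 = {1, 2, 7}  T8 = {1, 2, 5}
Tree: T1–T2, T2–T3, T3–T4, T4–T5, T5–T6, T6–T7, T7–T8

A tree decomposition must satisfy three properties: every vertex lies in some bag; for every edge, both endpoints lie together in some bag; and for every vertex, the bags containing it form a connected subtree. Here bags containing vertex 5 are not connected in the tree, so the decomposition is invalid.

No — bags containing vertex 5 are not connected in the tree.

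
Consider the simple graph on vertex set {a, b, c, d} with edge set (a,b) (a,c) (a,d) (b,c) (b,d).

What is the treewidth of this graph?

A width-2 tree decomposition is:
Bags: B1 = {a, b, c}  B2 = {a, b, d}
Tree: B1–B2
Each bag holds 3 vertices, so the decomposition has width 2, which upper-bounds the treewidth. Conversely, {a, b, d} is a clique of size 3, and the vertices of any clique must share a bag in every tree decomposition; so some bag has ≥ 3 vertices and tw(G) ≥ 2. The upper and lower bounds meet at 2, so that is the treewidth.

2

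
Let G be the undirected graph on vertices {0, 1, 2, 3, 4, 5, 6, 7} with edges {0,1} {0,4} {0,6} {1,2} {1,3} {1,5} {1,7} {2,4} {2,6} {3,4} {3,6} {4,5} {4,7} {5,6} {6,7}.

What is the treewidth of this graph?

3

A width-3 tree decomposition is:
Bags: B1 = {0, 1, 4, 6}  B2 = {1, 3, 4, 6}  B3 = {1, 2, 4, 6}  B4 = {1, 4, 5, 6}  B5 = {1, 4, 6, 7}
Tree: B1–B2, B2–B3, B3–B4, B4–B5
Every bag has size at most 4, so the width is 4 − 1 = 3 and tw(G) ≤ 3. For the lower bound: the 4 vertex sets {0,1}, {3,6}, {4}, {2} are disjoint, each induces a connected subgraph, and every pair is joined by at least one edge of G. Contracting each set to a single vertex therefore yields K_{4} as a minor, and since treewidth is minor-monotone, tw(G) ≥ tw(K_{4}) = 3. The upper and lower bounds meet at 3, so that is the treewidth.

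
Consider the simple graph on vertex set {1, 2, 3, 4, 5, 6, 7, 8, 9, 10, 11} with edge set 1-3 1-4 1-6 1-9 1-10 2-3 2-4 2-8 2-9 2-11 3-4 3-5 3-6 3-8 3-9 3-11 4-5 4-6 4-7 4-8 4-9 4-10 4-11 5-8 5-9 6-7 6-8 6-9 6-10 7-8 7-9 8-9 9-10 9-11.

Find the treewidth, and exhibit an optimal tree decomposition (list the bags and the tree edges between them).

Treewidth 4.
One such decomposition:
Bags: B1 = {3, 4, 5, 8, 9}  B2 = {2, 3, 4, 8, 9}  B3 = {2, 3, 4, 9, 11}  B4 = {3, 4, 6, 8, 9}  B5 = {4, 6, 7, 8, 9}  B6 = {1, 3, 4, 6, 9}  B7 = {1, 4, 6, 9, 10}
Tree: B1–B2, B2–B3, B1–B4, B4–B5, B4–B6, B6–B7

The largest bag has 5 vertices, giving width 4; this decomposition certifies tw(G) ≤ 4. Conversely, {1, 4, 6, 9, 10} is a clique of size 5, and the vertices of any clique must share a bag in every tree decomposition; so some bag has ≥ 5 vertices and tw(G) ≥ 4. Therefore the treewidth is 4.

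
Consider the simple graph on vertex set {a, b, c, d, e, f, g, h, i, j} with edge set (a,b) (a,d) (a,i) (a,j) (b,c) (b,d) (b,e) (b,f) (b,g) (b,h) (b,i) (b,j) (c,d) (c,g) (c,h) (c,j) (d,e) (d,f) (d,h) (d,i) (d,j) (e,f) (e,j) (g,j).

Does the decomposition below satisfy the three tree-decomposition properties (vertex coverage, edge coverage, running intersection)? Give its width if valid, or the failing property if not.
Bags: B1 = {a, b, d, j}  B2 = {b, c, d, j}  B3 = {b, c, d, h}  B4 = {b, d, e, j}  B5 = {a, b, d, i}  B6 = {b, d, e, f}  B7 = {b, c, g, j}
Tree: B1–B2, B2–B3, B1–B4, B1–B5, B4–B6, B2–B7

Yes; width 3.

Every vertex of G appears in some bag (union = {a, b, c, d, e, f, g, h, i, j}); every edge is covered by a bag; and for each vertex v the set of bags containing v is connected in the bag tree. The decomposition is therefore valid. The largest bag has 4 vertices, so the width is 3.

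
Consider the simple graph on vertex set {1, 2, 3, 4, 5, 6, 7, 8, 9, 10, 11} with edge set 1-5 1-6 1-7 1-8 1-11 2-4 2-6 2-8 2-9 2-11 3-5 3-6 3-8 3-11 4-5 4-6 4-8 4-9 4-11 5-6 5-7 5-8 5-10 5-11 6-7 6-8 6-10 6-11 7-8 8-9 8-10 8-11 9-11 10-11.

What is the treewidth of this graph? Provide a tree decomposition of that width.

Every bag has size at most 5, so the width is 5 − 1 = 4 and tw(G) ≤ 4. For the lower bound, the 5 vertices {2, 4, 8, 9, 11} are pairwise adjacent, and any tree decomposition puts a clique entirely inside one bag — forcing width ≥ 4. Hence tw(G) = 4 exactly.

Treewidth 4.
Bags: B1 = {4, 5, 6, 8, 11}  B2 = {2, 4, 6, 8, 11}  B3 = {2, 4, 8, 9, 11}  B4 = {3, 5, 6, 8, 11}  B5 = {1, 5, 6, 8, 11}  B6 = {5, 6, 8, 10, 11}  B7 = {1, 5, 6, 7, 8}
Tree: B1–B2, B2–B3, B1–B4, B4–B5, B5–B6, B5–B7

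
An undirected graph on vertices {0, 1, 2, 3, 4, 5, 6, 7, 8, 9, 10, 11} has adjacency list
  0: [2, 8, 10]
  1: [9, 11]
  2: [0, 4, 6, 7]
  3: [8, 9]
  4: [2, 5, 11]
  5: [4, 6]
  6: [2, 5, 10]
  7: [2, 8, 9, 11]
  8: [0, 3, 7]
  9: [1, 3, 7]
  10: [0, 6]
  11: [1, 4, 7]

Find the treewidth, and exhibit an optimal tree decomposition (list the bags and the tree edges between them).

Treewidth 3.
Bags: B1 = {4, 5, 6, 10}  B2 = {2, 4, 6, 10}  B3 = {0, 2, 4, 10}  B4 = {0, 2, 4, 11}  B5 = {0, 2, 7, 11}  B6 = {0, 7, 8, 11}  B7 = {1, 7, 8, 11}  B8 = {1, 7, 8, 9}  B9 = {1, 3, 8, 9}
Tree: B1–B2, B2–B3, B3–B4, B4–B5, B5–B6, B6–B7, B7–B8, B8–B9

Every bag has size at most 4, so the width is 4 − 1 = 3 and tw(G) ≤ 3. For the lower bound: the 4 vertex sets {5,6,10}, {4}, {2}, {0,7,8,11} are disjoint, each induces a connected subgraph, and every pair is joined by at least one edge of G. Contracting each set to a single vertex therefore yields K_{4} as a minor, and since treewidth is minor-monotone, tw(G) ≥ tw(K_{4}) = 3. Therefore the treewidth is 3.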